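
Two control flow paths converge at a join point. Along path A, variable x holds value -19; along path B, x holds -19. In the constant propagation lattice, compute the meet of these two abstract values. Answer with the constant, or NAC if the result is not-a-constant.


Meet operation: if both paths give the same constant, result is that constant; if they differ, result is NAC (not-a-constant).
Path A: -19, Path B: -19 -> equal
Result: constant -> -19

-19


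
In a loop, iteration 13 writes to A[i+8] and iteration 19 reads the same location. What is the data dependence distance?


Distance = read iteration - write iteration
= 19 - 13 = 6

6


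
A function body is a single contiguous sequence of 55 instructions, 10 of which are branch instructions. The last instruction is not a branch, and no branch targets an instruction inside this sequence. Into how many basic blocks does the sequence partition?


With no in-sequence branch targets, the leaders are the first instruction plus the instruction after each branch.
Number of basic blocks = branches + 1
= 10 + 1 = 11

11


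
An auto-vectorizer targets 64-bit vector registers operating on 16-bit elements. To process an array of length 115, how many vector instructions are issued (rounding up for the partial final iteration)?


Width = 64 / 16 = 4 elements per vector op
Iterations = ceil(115 / 4) = 29

29


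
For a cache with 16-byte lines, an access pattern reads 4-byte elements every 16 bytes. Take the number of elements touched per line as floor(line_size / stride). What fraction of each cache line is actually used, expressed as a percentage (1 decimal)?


Elements per cache line = floor(16 / 16) = 1
Bytes used = 1 * 4 = 4
Utilization = 4 / 16 * 100 = 25.0%

25.0


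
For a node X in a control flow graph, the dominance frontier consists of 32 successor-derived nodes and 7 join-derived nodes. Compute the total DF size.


DF(X) = direct successor contributions + join point contributions
= 32 + 7 = 39

39


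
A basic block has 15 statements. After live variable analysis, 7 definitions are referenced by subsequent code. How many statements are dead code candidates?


Dead code = total statements - live definitions
= 15 - 7 = 8

8


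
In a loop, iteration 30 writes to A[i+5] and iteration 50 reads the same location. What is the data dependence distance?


Distance = read iteration - write iteration
= 50 - 30 = 20

20


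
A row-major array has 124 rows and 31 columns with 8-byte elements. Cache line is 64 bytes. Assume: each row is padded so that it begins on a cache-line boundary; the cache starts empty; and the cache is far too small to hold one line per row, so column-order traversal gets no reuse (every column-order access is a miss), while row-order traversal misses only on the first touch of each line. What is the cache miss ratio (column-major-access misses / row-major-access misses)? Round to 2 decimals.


Each row occupies 31 * 8 = 248 bytes and starts on a line boundary, so it spans ceil(248 / 64) = 4 cache lines.
Row-major traversal misses (one per line touched): 124 * ceil(31 * 8 / 64) = 496
Column-major traversal misses (no reuse, every access misses): 124 * 31 = 3844
Ratio = 3844 / 496 = 7.75

7.75


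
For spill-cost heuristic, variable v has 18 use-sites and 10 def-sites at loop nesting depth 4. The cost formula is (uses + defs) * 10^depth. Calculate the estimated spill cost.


uses + defs = 18 + 10 = 28
10^4 = 10000
Spill cost = 28 * 10000 = 280000

280000


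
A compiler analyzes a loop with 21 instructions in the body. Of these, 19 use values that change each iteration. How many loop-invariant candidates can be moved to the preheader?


Invariant candidates = total - loop-dependent
= 21 - 19 = 2

2


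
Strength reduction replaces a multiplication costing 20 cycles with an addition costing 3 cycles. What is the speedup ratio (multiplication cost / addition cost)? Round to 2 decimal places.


Ratio = mult_cost / add_cost = 20 / 3 = 6.67

6.67


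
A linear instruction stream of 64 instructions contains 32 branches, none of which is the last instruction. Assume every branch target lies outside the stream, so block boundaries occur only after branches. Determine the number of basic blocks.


With no in-sequence branch targets, the leaders are the first instruction plus the instruction after each branch.
Number of basic blocks = branches + 1
= 32 + 1 = 33

33


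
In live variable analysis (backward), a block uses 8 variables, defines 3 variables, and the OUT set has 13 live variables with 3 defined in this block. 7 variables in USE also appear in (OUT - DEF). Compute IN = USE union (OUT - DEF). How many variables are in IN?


OUT - DEF: 13 - 3 = 10
|IN| = |USE| + |OUT - DEF| - |USE ∩ (OUT - DEF)| = 8 + 10 - 7 = 11

11


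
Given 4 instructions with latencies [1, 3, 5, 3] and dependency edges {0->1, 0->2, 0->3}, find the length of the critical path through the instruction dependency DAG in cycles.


Compute longest path through dependency graph: dist(Ik) = max over predecessors of dist + latency(Ik).
dist(I0) = latency 1 = 1
dist(I1) = dist(I0) + 3 = 1 + 3 = 4
dist(I2) = dist(I0) + 5 = 1 + 5 = 6
dist(I3) = dist(I0) + 3 = 1 + 3 = 4
Critical path = max dist = 6

6


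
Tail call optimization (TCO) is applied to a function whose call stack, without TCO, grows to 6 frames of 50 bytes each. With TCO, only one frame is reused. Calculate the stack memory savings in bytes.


Without TCO: 6 * 50 = 300 bytes
With TCO: reuse 1 frame = 50 bytes
Savings = 300 - 50 = 250

250


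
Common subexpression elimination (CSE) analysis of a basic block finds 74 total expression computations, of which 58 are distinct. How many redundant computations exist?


CSE count = total expressions - unique expressions
= 74 - 58 = 16

16


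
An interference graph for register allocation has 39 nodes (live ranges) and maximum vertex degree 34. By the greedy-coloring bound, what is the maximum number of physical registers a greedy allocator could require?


Greedy coloring never needs more than (max_degree + 1) colors: when coloring a vertex, at most max_degree neighbors are already colored.
Upper bound = 34 + 1 = 35

35


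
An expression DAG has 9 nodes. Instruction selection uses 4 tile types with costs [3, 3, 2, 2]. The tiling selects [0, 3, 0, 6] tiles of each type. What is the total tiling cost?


Total cost = sum(count_i * cost_i)
= 0*3 + 3*3 + 0*2 + 6*2
= 21

21


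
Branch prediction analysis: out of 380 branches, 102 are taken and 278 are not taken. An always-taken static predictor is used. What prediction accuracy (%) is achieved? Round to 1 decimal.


Predictor: always-taken
Correct predictions = 102
Accuracy = 102 / 380 * 100 = 26.8%

26.8


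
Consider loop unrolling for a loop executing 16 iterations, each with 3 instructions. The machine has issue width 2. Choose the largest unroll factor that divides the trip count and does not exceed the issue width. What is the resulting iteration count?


Largest divisor of 16 <= 2 is 2
New iterations = 16 / 2 = 8

8


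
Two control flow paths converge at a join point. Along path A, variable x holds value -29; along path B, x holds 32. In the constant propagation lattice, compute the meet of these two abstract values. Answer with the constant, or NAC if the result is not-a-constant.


Meet operation: if both paths give the same constant, result is that constant; if they differ, result is NAC (not-a-constant).
Path A: -29, Path B: 32 -> differ
Result: not-a-constant -> NAC

NAC


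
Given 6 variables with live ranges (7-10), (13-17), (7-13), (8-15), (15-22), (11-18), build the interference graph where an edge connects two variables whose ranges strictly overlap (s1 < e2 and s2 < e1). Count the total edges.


Check all pairs for overlapping intervals.
Two intervals (s1,e1) and (s2,e2) overlap if s1 < e2 and s2 < e1.
v0 (7-10) vs v1..v5: overlaps v2, v3 -> 2
v1 (13-17) vs v2..v5: overlaps v3, v4, v5 -> 3
v2 (7-13) vs v3..v5: overlaps v3, v5 -> 2
v3 (8-15) vs v4..v5: overlaps v5 -> 1
v4 (15-22) vs v5: overlaps v5 -> 1
Total overlapping pairs = 2 + 3 + 2 + 1 + 1 = 9

9


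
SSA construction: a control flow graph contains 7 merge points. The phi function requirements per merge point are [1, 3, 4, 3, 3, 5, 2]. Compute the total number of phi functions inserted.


Total phi functions = sum of phi functions at each join node
= 1 + 3 + 4 + 3 + 3 + 5 + 2 = 21

21


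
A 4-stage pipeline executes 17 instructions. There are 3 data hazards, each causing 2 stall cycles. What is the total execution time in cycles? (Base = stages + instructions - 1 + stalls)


Base cycles = 4 + 17 - 1 = 20
Total stalls = 3 * 2 = 6
Total = 20 + 6 = 26

26


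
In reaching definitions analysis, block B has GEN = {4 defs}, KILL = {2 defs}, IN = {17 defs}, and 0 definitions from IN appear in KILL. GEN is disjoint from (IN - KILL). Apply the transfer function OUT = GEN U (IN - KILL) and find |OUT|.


IN - KILL: 17 - 0 = 17 surviving definitions
OUT = GEN + surviving = 4 + 17 = 21

21


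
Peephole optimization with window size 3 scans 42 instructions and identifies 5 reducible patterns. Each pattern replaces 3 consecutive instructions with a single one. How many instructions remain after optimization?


Each match removes 2 instructions.
Total removed = 5 * 2 = 10
Remaining = 42 - 10 = 32

32


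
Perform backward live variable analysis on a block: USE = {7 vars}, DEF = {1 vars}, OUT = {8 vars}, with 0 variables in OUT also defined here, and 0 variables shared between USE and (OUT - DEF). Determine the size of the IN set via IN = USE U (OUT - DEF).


OUT - DEF: 8 - 0 = 8
|IN| = |USE| + |OUT - DEF| - |USE ∩ (OUT - DEF)| = 7 + 8 - 0 = 15

15


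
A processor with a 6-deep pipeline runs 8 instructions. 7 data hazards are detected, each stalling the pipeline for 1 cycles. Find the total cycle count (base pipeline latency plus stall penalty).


Base cycles = 6 + 8 - 1 = 13
Total stalls = 7 * 1 = 7
Total = 13 + 7 = 20

20


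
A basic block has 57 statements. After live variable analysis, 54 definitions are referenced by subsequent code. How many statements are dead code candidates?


Dead code = total statements - live definitions
= 57 - 54 = 3

3


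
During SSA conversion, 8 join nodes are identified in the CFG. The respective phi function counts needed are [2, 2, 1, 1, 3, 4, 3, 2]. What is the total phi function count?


Total phi functions = sum of phi functions at each join node
= 2 + 2 + 1 + 1 + 3 + 4 + 3 + 2 = 18

18


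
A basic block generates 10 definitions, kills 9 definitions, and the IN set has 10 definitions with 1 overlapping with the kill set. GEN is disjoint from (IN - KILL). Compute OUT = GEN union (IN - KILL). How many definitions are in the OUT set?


IN - KILL: 10 - 1 = 9 surviving definitions
OUT = GEN + surviving = 10 + 9 = 19

19


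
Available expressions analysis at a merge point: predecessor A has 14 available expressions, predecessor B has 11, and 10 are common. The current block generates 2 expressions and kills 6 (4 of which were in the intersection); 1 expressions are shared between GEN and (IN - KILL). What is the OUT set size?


IN = intersection of predecessors = 10
IN - KILL = 10 - 4 = 6
|OUT| = |GEN| + |IN - KILL| - |GEN ∩ (IN - KILL)| = 2 + 6 - 1 = 7

7


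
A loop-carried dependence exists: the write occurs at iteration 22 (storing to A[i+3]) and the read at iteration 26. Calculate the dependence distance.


Distance = read iteration - write iteration
= 26 - 22 = 4

4


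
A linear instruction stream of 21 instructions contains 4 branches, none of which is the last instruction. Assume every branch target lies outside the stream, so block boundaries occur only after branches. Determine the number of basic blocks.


With no in-sequence branch targets, the leaders are the first instruction plus the instruction after each branch.
Number of basic blocks = branches + 1
= 4 + 1 = 5

5


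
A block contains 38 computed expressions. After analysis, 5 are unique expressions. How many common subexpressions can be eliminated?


CSE count = total expressions - unique expressions
= 38 - 5 = 33

33


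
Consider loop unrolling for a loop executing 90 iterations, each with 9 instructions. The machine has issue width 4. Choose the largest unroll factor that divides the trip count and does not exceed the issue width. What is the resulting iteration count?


Largest divisor of 90 <= 4 is 3
New iterations = 90 / 3 = 30

30


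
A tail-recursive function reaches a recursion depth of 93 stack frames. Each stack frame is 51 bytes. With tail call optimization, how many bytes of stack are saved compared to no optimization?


Without TCO: 93 * 51 = 4743 bytes
With TCO: reuse 1 frame = 51 bytes
Savings = 4743 - 51 = 4692

4692


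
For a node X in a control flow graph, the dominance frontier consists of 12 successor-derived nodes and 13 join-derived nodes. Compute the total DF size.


DF(X) = direct successor contributions + join point contributions
= 12 + 13 = 25

25


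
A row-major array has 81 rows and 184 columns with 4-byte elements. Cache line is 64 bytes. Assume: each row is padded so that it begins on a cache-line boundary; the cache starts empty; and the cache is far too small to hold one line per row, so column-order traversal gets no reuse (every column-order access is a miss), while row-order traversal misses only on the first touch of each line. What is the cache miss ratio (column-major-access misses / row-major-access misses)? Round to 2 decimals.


Each row occupies 184 * 4 = 736 bytes and starts on a line boundary, so it spans ceil(736 / 64) = 12 cache lines.
Row-major traversal misses (one per line touched): 81 * ceil(184 * 4 / 64) = 972
Column-major traversal misses (no reuse, every access misses): 81 * 184 = 14904
Ratio = 14904 / 972 = 15.33

15.33


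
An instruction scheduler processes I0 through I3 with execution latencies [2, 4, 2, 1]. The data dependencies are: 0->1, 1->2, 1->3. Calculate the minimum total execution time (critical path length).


Compute longest path through dependency graph: dist(Ik) = max over predecessors of dist + latency(Ik).
dist(I0) = latency 2 = 2
dist(I1) = dist(I0) + 4 = 2 + 4 = 6
dist(I2) = dist(I1) + 2 = 6 + 2 = 8
dist(I3) = dist(I1) + 1 = 6 + 1 = 7
Critical path = max dist = 8

8


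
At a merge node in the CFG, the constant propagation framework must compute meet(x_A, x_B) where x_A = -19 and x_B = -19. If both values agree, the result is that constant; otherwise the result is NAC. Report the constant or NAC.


Meet operation: if both paths give the same constant, result is that constant; if they differ, result is NAC (not-a-constant).
Path A: -19, Path B: -19 -> equal
Result: constant -> -19

-19


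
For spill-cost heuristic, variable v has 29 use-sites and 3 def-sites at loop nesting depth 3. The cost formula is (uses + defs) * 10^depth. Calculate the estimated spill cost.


uses + defs = 29 + 3 = 32
10^3 = 1000
Spill cost = 32 * 1000 = 32000

32000


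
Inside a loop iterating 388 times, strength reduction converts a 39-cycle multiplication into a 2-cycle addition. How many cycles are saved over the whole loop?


Per-iteration saving = 39 - 2 = 37
Total saved = 388 * 37 = 14356

14356


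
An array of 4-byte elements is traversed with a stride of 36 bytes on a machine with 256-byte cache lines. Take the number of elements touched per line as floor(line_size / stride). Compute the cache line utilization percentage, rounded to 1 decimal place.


Elements per cache line = floor(256 / 36) = 7
Bytes used = 7 * 4 = 28
Utilization = 28 / 256 * 100 = 10.9%

10.9


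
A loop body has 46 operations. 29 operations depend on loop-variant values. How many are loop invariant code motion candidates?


Invariant candidates = total - loop-dependent
= 46 - 29 = 17

17


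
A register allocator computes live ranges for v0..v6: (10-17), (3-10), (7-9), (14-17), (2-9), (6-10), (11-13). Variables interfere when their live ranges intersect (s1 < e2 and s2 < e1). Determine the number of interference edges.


Check all pairs for overlapping intervals.
Two intervals (s1,e1) and (s2,e2) overlap if s1 < e2 and s2 < e1.
v0 (10-17) vs v1..v6: overlaps v3, v6 -> 2
v1 (3-10) vs v2..v6: overlaps v2, v4, v5 -> 3
v2 (7-9) vs v3..v6: overlaps v4, v5 -> 2
v3 (14-17) vs v4..v6: overlaps none -> 0
v4 (2-9) vs v5..v6: overlaps v5 -> 1
v5 (6-10) vs v6: overlaps none -> 0
Total overlapping pairs = 2 + 3 + 2 + 0 + 1 + 0 = 8

8


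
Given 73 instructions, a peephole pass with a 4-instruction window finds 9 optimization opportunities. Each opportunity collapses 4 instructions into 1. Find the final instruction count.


Each match removes 3 instructions.
Total removed = 9 * 3 = 27
Remaining = 73 - 27 = 46

46


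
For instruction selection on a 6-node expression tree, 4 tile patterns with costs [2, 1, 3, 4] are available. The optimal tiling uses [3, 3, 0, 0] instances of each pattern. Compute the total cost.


Total cost = sum(count_i * cost_i)
= 3*2 + 3*1 + 0*3 + 0*4
= 9

9


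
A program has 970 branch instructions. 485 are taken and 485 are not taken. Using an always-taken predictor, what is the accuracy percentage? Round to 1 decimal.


Predictor: always-taken
Correct predictions = 485
Accuracy = 485 / 970 * 100 = 50.0%

50.0


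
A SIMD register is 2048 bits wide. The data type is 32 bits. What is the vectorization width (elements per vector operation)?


Width = SIMD bits / data type bits
= 2048 / 32 = 64

64


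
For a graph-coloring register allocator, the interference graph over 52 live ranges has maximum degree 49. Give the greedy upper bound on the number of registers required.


Greedy coloring never needs more than (max_degree + 1) colors: when coloring a vertex, at most max_degree neighbors are already colored.
Upper bound = 49 + 1 = 50

50


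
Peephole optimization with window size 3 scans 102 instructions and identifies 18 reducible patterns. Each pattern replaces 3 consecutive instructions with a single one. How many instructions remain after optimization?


Each match removes 2 instructions.
Total removed = 18 * 2 = 36
Remaining = 102 - 36 = 66

66


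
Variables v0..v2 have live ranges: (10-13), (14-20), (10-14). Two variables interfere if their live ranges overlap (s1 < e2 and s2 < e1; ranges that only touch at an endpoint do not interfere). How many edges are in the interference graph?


Check all pairs for overlapping intervals.
Two intervals (s1,e1) and (s2,e2) overlap if s1 < e2 and s2 < e1.
v0 (10-13) vs v1..v2: overlaps v2 -> 1
v1 (14-20) vs v2: overlaps none -> 0
Total overlapping pairs = 1 + 0 = 1

1


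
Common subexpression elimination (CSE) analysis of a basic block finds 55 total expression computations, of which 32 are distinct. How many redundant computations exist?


CSE count = total expressions - unique expressions
= 55 - 32 = 23

23


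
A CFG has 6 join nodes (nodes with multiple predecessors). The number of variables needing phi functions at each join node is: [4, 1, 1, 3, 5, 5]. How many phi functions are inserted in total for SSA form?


Total phi functions = sum of phi functions at each join node
= 4 + 1 + 1 + 3 + 5 + 5 = 19

19


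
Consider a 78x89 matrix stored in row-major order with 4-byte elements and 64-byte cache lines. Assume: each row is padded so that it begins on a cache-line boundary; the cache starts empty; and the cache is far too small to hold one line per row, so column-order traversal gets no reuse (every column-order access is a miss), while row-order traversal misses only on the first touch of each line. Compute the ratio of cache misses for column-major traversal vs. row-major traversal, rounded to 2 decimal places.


Each row occupies 89 * 4 = 356 bytes and starts on a line boundary, so it spans ceil(356 / 64) = 6 cache lines.
Row-major traversal misses (one per line touched): 78 * ceil(89 * 4 / 64) = 468
Column-major traversal misses (no reuse, every access misses): 78 * 89 = 6942
Ratio = 6942 / 468 = 14.83

14.83


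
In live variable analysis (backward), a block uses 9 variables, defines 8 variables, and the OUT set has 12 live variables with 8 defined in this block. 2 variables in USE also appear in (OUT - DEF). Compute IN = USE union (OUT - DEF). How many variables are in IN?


OUT - DEF: 12 - 8 = 4
|IN| = |USE| + |OUT - DEF| - |USE ∩ (OUT - DEF)| = 9 + 4 - 2 = 11

11


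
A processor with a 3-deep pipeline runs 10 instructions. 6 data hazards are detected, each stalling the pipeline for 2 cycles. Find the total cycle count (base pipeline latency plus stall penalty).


Base cycles = 3 + 10 - 1 = 12
Total stalls = 6 * 2 = 12
Total = 12 + 12 = 24

24


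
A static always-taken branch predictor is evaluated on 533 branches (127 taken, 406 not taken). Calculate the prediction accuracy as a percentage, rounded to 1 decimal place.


Predictor: always-taken
Correct predictions = 127
Accuracy = 127 / 533 * 100 = 23.8%

23.8


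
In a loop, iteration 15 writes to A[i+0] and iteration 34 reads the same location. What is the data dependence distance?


Distance = read iteration - write iteration
= 34 - 15 = 19

19


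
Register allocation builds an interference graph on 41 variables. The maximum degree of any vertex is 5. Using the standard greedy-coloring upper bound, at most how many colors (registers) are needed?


Greedy coloring never needs more than (max_degree + 1) colors: when coloring a vertex, at most max_degree neighbors are already colored.
Upper bound = 5 + 1 = 6

6


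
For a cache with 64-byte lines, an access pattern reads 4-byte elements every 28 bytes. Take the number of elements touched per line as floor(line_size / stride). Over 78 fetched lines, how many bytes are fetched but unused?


Elements per line = floor(64 / 28) = 2
Bytes used per line = 2 * 4 = 8
Wasted per line = 64 - 8 = 56
Total wasted = 56 * 78 = 4368

4368


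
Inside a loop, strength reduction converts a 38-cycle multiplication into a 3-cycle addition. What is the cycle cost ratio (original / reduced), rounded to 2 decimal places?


Ratio = mult_cost / add_cost = 38 / 3 = 12.67

12.67


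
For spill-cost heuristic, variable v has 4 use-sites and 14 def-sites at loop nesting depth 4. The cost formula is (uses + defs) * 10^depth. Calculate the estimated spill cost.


uses + defs = 4 + 14 = 18
10^4 = 10000
Spill cost = 18 * 10000 = 180000

180000


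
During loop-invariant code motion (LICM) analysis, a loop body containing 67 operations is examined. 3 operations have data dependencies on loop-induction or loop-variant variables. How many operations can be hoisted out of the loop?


Invariant candidates = total - loop-dependent
= 67 - 3 = 64

64


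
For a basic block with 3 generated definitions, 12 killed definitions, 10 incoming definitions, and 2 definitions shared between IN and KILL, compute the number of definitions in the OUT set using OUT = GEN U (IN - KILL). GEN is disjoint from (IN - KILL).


IN - KILL: 10 - 2 = 8 surviving definitions
OUT = GEN + surviving = 3 + 8 = 11

11


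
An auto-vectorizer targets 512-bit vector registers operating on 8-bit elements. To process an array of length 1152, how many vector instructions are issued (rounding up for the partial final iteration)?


Width = 512 / 8 = 64 elements per vector op
Iterations = ceil(1152 / 64) = 18

18


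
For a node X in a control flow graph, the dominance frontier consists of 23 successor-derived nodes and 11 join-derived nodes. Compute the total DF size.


DF(X) = direct successor contributions + join point contributions
= 23 + 11 = 34

34


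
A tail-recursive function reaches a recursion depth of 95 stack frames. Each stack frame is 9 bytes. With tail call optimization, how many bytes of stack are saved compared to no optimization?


Without TCO: 95 * 9 = 855 bytes
With TCO: reuse 1 frame = 9 bytes
Savings = 855 - 9 = 846

846


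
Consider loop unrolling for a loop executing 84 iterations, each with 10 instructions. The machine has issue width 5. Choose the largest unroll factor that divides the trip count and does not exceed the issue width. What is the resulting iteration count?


Largest divisor of 84 <= 5 is 4
New iterations = 84 / 4 = 21

21


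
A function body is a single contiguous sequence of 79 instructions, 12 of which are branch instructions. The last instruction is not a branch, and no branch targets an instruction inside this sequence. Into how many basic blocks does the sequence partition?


With no in-sequence branch targets, the leaders are the first instruction plus the instruction after each branch.
Number of basic blocks = branches + 1
= 12 + 1 = 13

13


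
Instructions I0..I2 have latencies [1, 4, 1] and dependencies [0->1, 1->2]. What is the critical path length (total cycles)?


Compute longest path through dependency graph: dist(Ik) = max over predecessors of dist + latency(Ik).
dist(I0) = latency 1 = 1
dist(I1) = dist(I0) + 4 = 1 + 4 = 5
dist(I2) = dist(I1) + 1 = 5 + 1 = 6
Critical path = max dist = 6

6


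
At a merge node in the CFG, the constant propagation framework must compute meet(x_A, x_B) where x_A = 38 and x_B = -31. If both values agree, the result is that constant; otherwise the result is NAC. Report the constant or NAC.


Meet operation: if both paths give the same constant, result is that constant; if they differ, result is NAC (not-a-constant).
Path A: 38, Path B: -31 -> differ
Result: not-a-constant -> NAC

NAC


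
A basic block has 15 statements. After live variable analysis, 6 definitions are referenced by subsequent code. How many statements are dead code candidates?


Dead code = total statements - live definitions
= 15 - 6 = 9

9


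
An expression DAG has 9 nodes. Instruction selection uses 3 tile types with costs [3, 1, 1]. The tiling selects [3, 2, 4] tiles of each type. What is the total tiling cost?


Total cost = sum(count_i * cost_i)
= 3*3 + 2*1 + 4*1
= 15

15


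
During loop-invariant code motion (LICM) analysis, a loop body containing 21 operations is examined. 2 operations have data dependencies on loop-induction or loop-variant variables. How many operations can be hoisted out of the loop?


Invariant candidates = total - loop-dependent
= 21 - 2 = 19

19


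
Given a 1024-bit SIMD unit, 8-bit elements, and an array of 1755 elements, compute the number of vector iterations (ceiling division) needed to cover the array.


Width = 1024 / 8 = 128 elements per vector op
Iterations = ceil(1755 / 128) = 14

14


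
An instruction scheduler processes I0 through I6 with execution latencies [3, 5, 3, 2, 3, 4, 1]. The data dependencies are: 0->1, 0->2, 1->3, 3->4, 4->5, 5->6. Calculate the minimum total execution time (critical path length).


Compute longest path through dependency graph: dist(Ik) = max over predecessors of dist + latency(Ik).
dist(I0) = latency 3 = 3
dist(I1) = dist(I0) + 5 = 3 + 5 = 8
dist(I2) = dist(I0) + 3 = 3 + 3 = 6
dist(I3) = dist(I1) + 2 = 8 + 2 = 10
dist(I4) = dist(I3) + 3 = 10 + 3 = 13
dist(I5) = dist(I4) + 4 = 13 + 4 = 17
dist(I6) = dist(I5) + 1 = 17 + 1 = 18
Critical path = max dist = 18

18


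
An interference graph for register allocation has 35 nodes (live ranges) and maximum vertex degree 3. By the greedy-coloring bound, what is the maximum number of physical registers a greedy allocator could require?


Greedy coloring never needs more than (max_degree + 1) colors: when coloring a vertex, at most max_degree neighbors are already colored.
Upper bound = 3 + 1 = 4

4


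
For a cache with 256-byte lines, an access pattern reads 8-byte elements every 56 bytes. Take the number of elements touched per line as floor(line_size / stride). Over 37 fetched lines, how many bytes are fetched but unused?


Elements per line = floor(256 / 56) = 4
Bytes used per line = 4 * 8 = 32
Wasted per line = 256 - 32 = 224
Total wasted = 224 * 37 = 8288

8288


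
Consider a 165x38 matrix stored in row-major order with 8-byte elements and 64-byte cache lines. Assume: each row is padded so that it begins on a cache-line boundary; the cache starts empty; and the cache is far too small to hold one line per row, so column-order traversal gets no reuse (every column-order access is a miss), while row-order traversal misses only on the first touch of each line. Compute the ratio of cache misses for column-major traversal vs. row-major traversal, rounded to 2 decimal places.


Each row occupies 38 * 8 = 304 bytes and starts on a line boundary, so it spans ceil(304 / 64) = 5 cache lines.
Row-major traversal misses (one per line touched): 165 * ceil(38 * 8 / 64) = 825
Column-major traversal misses (no reuse, every access misses): 165 * 38 = 6270
Ratio = 6270 / 825 = 7.6

7.6


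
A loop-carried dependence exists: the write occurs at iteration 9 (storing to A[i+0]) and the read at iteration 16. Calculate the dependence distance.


Distance = read iteration - write iteration
= 16 - 9 = 7

7


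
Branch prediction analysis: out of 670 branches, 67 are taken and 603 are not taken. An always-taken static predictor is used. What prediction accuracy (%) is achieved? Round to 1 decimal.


Predictor: always-taken
Correct predictions = 67
Accuracy = 67 / 670 * 100 = 10.0%

10.0


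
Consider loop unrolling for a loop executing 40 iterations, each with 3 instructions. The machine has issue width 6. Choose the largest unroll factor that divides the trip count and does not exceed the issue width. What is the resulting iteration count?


Largest divisor of 40 <= 6 is 5
New iterations = 40 / 5 = 8

8


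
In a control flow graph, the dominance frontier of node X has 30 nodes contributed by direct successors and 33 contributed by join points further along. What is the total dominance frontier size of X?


DF(X) = direct successor contributions + join point contributions
= 30 + 33 = 63

63


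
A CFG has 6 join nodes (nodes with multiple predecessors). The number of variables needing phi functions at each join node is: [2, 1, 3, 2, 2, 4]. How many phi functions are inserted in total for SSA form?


Total phi functions = sum of phi functions at each join node
= 2 + 1 + 3 + 2 + 2 + 4 = 14

14


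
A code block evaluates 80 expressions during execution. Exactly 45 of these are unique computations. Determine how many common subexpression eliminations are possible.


CSE count = total expressions - unique expressions
= 80 - 45 = 35

35


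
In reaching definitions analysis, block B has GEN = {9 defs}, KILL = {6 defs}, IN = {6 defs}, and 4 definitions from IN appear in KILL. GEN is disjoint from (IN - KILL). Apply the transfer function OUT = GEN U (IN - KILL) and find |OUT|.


IN - KILL: 6 - 4 = 2 surviving definitions
OUT = GEN + surviving = 9 + 2 = 11

11


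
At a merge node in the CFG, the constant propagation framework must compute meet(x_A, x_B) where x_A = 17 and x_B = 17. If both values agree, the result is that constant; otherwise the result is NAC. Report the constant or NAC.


Meet operation: if both paths give the same constant, result is that constant; if they differ, result is NAC (not-a-constant).
Path A: 17, Path B: 17 -> equal
Result: constant -> 17

17


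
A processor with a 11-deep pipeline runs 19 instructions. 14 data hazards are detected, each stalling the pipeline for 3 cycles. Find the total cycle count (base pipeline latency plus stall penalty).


Base cycles = 11 + 19 - 1 = 29
Total stalls = 14 * 3 = 42
Total = 29 + 42 = 71

71


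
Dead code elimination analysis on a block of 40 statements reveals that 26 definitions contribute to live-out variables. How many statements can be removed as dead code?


Dead code = total statements - live definitions
= 40 - 26 = 14

14


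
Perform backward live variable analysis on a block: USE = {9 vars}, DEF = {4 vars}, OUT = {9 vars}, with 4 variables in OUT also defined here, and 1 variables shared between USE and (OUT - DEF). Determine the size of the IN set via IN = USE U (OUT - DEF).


OUT - DEF: 9 - 4 = 5
|IN| = |USE| + |OUT - DEF| - |USE ∩ (OUT - DEF)| = 9 + 5 - 1 = 13

13


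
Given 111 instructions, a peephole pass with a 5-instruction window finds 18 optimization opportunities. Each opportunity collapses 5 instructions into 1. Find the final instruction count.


Each match removes 4 instructions.
Total removed = 18 * 4 = 72
Remaining = 111 - 72 = 39

39


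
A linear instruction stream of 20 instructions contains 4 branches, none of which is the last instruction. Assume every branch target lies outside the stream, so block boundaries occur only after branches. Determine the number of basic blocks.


With no in-sequence branch targets, the leaders are the first instruction plus the instruction after each branch.
Number of basic blocks = branches + 1
= 4 + 1 = 5

5


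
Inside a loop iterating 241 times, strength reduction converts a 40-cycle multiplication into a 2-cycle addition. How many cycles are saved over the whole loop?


Per-iteration saving = 40 - 2 = 38
Total saved = 241 * 38 = 9158

9158


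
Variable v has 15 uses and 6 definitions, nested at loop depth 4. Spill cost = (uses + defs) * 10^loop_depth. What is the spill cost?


uses + defs = 15 + 6 = 21
10^4 = 10000
Spill cost = 21 * 10000 = 210000

210000


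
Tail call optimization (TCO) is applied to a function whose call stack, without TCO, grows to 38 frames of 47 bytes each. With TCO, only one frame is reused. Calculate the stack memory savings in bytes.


Without TCO: 38 * 47 = 1786 bytes
With TCO: reuse 1 frame = 47 bytes
Savings = 1786 - 47 = 1739

1739


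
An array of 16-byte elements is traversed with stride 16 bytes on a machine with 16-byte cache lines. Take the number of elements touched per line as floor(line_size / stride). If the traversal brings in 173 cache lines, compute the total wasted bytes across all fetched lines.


Elements per line = floor(16 / 16) = 1
Bytes used per line = 1 * 16 = 16
Wasted per line = 16 - 16 = 0
Total wasted = 0 * 173 = 0

0


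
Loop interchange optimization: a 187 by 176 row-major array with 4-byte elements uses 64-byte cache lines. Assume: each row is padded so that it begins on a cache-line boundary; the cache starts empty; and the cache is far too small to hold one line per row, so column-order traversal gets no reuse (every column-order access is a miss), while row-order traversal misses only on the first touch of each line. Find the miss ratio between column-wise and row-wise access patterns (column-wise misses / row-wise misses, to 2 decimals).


Each row occupies 176 * 4 = 704 bytes and starts on a line boundary, so it spans ceil(704 / 64) = 11 cache lines.
Row-major traversal misses (one per line touched): 187 * ceil(176 * 4 / 64) = 2057
Column-major traversal misses (no reuse, every access misses): 187 * 176 = 32912
Ratio = 32912 / 2057 = 16.0

16.0


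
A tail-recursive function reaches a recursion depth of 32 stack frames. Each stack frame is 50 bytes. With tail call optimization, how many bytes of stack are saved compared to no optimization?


Without TCO: 32 * 50 = 1600 bytes
With TCO: reuse 1 frame = 50 bytes
Savings = 1600 - 50 = 1550

1550


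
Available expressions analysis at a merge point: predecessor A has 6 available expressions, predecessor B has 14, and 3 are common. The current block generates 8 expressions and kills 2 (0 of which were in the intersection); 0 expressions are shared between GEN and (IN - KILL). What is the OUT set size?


IN = intersection of predecessors = 3
IN - KILL = 3 - 0 = 3
|OUT| = |GEN| + |IN - KILL| - |GEN ∩ (IN - KILL)| = 8 + 3 - 0 = 11

11


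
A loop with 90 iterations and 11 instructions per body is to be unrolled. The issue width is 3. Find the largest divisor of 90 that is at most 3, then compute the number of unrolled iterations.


Largest divisor of 90 <= 3 is 3
New iterations = 90 / 3 = 30

30


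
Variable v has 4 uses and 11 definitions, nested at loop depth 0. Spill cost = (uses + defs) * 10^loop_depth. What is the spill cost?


uses + defs = 4 + 11 = 15
10^0 = 1
Spill cost = 15 * 1 = 15

15


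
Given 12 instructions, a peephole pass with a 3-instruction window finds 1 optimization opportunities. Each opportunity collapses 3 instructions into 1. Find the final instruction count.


Each match removes 2 instructions.
Total removed = 1 * 2 = 2
Remaining = 12 - 2 = 10

10


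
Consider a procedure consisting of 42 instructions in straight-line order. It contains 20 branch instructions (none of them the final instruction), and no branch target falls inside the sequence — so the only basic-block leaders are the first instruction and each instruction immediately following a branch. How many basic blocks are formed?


With no in-sequence branch targets, the leaders are the first instruction plus the instruction after each branch.
Number of basic blocks = branches + 1
= 20 + 1 = 21

21


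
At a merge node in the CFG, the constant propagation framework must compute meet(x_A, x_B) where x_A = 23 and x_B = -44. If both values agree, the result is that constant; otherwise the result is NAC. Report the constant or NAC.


Meet operation: if both paths give the same constant, result is that constant; if they differ, result is NAC (not-a-constant).
Path A: 23, Path B: -44 -> differ
Result: not-a-constant -> NAC

NAC


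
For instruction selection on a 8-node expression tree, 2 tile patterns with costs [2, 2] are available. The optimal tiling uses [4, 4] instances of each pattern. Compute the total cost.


Total cost = sum(count_i * cost_i)
= 4*2 + 4*2
= 16

16


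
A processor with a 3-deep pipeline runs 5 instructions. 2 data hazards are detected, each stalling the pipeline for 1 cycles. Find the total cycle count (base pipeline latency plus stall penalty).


Base cycles = 3 + 5 - 1 = 7
Total stalls = 2 * 1 = 2
Total = 7 + 2 = 9

9


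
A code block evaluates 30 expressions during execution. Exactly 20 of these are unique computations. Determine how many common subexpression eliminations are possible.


CSE count = total expressions - unique expressions
= 30 - 20 = 10

10


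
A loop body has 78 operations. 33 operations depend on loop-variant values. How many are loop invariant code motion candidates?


Invariant candidates = total - loop-dependent
= 78 - 33 = 45

45


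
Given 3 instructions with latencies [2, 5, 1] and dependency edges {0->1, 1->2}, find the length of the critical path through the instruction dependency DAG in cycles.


Compute longest path through dependency graph: dist(Ik) = max over predecessors of dist + latency(Ik).
dist(I0) = latency 2 = 2
dist(I1) = dist(I0) + 5 = 2 + 5 = 7
dist(I2) = dist(I1) + 1 = 7 + 1 = 8
Critical path = max dist = 8

8


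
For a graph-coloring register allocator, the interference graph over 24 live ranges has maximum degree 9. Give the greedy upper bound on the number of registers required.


Greedy coloring never needs more than (max_degree + 1) colors: when coloring a vertex, at most max_degree neighbors are already colored.
Upper bound = 9 + 1 = 10

10


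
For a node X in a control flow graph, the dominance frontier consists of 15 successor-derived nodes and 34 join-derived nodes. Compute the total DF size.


DF(X) = direct successor contributions + join point contributions
= 15 + 34 = 49

49


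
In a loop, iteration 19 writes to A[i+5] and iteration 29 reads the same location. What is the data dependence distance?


Distance = read iteration - write iteration
= 29 - 19 = 10

10


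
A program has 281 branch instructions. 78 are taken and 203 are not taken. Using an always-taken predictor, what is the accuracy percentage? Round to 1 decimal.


Predictor: always-taken
Correct predictions = 78
Accuracy = 78 / 281 * 100 = 27.8%

27.8
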